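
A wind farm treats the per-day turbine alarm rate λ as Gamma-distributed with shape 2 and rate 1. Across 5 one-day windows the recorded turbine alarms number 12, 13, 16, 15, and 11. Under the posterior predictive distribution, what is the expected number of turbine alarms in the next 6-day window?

69

Total count: 12 + 13 + 16 + 15 + 11 = 67.
Total exposure: 5 days.
Posterior: α' = 2 + 67 = 69, β' = 1 + 5 = 6.
Predictive mean over a 6-day window = T·E[λ|data] = 6·69/6 = 69.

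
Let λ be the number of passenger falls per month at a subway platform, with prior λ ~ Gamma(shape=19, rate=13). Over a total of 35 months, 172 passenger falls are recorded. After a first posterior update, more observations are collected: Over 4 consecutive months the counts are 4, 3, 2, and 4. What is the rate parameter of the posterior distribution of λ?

52

Total count 172 over total exposure 35 months.
After the first batch: Gamma(19 + 172, 13 + 35) = Gamma(191, 48).
Total count: 4 + 3 + 2 + 4 = 13.
Total exposure: 4 months.
After the second batch: Gamma(191 + 13, 48 + 4) = Gamma(204, 52).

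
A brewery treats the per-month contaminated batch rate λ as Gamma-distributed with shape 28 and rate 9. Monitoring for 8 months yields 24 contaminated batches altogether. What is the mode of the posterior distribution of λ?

3

Total count 24 over total exposure 8 months.
Posterior: α' = 28 + 24 = 52, β' = 9 + 8 = 17.
Posterior mode = (α'−1)/β' = 51/17 = 3.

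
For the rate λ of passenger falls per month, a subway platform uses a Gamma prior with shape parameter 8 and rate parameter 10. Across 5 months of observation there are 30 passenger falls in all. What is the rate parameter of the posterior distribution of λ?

15

Total count 30 over total exposure 5 months.
By Gamma–Poisson conjugacy, the posterior is Gamma(α + Σx, β + Σt) = Gamma(8 + 30, 10 + 5) = Gamma(38, 15).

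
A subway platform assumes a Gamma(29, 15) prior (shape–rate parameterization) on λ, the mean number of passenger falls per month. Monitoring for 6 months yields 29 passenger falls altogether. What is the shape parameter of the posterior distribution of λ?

58

Total count 29 over total exposure 6 months.
The Gamma prior is conjugate for the Poisson rate, so λ | data ~ Gamma(29+29, 15+6) = Gamma(58, 21).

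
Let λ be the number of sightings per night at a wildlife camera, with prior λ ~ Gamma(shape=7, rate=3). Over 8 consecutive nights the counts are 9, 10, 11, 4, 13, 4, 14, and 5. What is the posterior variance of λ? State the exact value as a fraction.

Total count: 9 + 10 + 11 + 4 + 13 + 4 + 14 + 5 = 70.
Total exposure: 8 nights.
Gamma(α, β) with Poisson data over total exposure Σt gives posterior Gamma(α+Σx, β+Σt) = Gamma(77, 11).
Posterior variance = α'/β'² = 77/121 = 7/11.

7/11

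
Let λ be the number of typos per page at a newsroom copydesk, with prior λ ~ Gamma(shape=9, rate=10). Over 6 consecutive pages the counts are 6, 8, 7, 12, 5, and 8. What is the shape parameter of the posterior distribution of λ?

Total count: 6 + 8 + 7 + 12 + 5 + 8 = 46.
Total exposure: 6 pages.
Conjugate update: add total count to the shape and total exposure to the rate, giving Gamma(55, 16).

55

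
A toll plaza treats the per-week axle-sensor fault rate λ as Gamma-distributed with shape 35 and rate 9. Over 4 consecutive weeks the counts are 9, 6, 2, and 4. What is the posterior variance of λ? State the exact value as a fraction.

Total count: 9 + 6 + 2 + 4 = 21.
Total exposure: 4 weeks.
The Gamma prior is conjugate for the Poisson rate, so λ | data ~ Gamma(35+21, 9+4) = Gamma(56, 13).
Posterior variance = α'/β'² = 56/169.

56/169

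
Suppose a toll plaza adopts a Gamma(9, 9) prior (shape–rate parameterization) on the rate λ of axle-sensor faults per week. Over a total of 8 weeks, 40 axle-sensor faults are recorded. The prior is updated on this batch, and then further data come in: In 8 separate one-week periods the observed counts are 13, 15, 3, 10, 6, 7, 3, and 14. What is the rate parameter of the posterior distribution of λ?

25

Total count 40 over total exposure 8 weeks.
After the first batch: Gamma(9 + 40, 9 + 8) = Gamma(49, 17).
Total count: 13 + 15 + 3 + 10 + 6 + 7 + 3 + 14 = 71.
Total exposure: 8 weeks.
After the second batch: Gamma(49 + 71, 17 + 8) = Gamma(120, 25).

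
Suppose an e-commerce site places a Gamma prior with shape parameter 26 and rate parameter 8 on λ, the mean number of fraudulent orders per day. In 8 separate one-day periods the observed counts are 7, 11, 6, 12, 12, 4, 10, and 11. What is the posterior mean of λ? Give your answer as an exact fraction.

99/16

Total count: 7 + 11 + 6 + 12 + 12 + 4 + 10 + 11 = 73.
Total exposure: 8 days.
Posterior: α' = 26 + 73 = 99, β' = 8 + 8 = 16.
Posterior mean = α'/β' = 99/16.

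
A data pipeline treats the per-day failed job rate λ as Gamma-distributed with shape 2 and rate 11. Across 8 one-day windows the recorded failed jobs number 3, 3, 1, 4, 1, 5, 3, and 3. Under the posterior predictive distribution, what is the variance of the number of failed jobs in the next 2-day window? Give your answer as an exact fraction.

Total count: 3 + 3 + 1 + 4 + 1 + 5 + 3 + 3 = 23.
Total exposure: 8 days.
Conjugate update: add total count to the shape and total exposure to the rate, giving Gamma(25, 19).
The posterior predictive for a window of length T is Negative Binomial with variance T·α'·(β'+T)/β'² = 2·25·21/361 = 1050/361.

1050/361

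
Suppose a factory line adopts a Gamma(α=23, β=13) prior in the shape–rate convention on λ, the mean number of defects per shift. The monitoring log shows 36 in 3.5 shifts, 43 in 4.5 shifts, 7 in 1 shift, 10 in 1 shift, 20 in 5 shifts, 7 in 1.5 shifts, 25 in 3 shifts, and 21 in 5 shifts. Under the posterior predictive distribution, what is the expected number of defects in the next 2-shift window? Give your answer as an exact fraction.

Total count: 36 + 43 + 7 + 10 + 20 + 7 + 25 + 21 = 169.
Total exposure: 3.5 + 4.5 + 1 + 1 + 5 + 1.5 + 3 + 5 = 24.5 shifts.
Posterior: α' = 23 + 169 = 192, β' = 13 + 24.5 = 75/2.
Predictive mean over a 2-shift window = T·E[λ|data] = 2·192/(75/2) = 256/25.

256/25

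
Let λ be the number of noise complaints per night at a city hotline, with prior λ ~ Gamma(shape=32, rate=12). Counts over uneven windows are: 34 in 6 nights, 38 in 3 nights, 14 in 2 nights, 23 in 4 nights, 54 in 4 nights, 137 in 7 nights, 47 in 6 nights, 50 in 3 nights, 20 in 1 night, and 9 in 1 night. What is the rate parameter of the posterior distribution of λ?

49

Total count: 34 + 38 + 14 + 23 + 54 + 137 + 47 + 50 + 20 + 9 = 426.
Total exposure: 6 + 3 + 2 + 4 + 4 + 7 + 6 + 3 + 1 + 1 = 37 nights.
Conjugate update: add total count to the shape and total exposure to the rate, giving Gamma(458, 49).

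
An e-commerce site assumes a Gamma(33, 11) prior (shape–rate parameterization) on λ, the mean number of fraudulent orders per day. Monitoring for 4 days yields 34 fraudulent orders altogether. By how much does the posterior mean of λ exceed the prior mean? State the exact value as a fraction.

22/15

Total count 34 over total exposure 4 days.
Gamma(α, β) with Poisson data over total exposure Σt gives posterior Gamma(α+Σx, β+Σt) = Gamma(67, 15).
Posterior mean = 67/15 = 67/15; prior mean = 33/11 = 3. Difference = 67/15 − 3 = 22/15.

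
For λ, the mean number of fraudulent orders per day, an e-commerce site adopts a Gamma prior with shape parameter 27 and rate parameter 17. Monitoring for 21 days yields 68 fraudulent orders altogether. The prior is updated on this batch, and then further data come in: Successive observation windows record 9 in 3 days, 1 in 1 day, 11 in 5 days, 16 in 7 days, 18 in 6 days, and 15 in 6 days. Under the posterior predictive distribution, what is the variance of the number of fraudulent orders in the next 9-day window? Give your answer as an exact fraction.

1125/44

Total count 68 over total exposure 21 days.
After the first batch: Gamma(27 + 68, 17 + 21) = Gamma(95, 38).
Total count: 9 + 1 + 11 + 16 + 18 + 15 = 70.
Total exposure: 3 + 1 + 5 + 7 + 6 + 6 = 28 days.
After the second batch: Gamma(95 + 70, 38 + 28) = Gamma(165, 66).
The posterior predictive for a window of length T is Negative Binomial with variance T·α'·(β'+T)/β'² = 9·165·75/4356 = 1125/44.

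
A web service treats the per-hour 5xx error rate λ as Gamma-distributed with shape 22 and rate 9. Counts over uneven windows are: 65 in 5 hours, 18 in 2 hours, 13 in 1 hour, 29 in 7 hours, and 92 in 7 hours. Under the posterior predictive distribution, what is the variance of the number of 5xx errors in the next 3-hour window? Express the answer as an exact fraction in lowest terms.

Total count: 65 + 18 + 13 + 29 + 92 = 217.
Total exposure: 5 + 2 + 1 + 7 + 7 = 22 hours.
Posterior: α' = 22 + 217 = 239, β' = 9 + 22 = 31.
The posterior predictive for a window of length T is Negative Binomial with variance T·α'·(β'+T)/β'² = 3·239·34/961 = 24378/961.

24378/961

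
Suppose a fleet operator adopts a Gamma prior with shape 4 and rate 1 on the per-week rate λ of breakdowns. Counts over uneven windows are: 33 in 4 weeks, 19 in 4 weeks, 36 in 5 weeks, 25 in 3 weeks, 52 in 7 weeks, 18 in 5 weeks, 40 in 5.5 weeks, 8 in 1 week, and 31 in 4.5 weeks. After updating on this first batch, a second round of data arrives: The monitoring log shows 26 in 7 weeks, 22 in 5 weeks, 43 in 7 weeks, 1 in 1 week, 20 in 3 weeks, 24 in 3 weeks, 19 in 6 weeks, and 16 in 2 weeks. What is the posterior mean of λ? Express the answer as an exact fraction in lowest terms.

Total count: 33 + 19 + 36 + 25 + 52 + 18 + 40 + 8 + 31 = 262.
Total exposure: 4 + 4 + 5 + 3 + 7 + 5 + 5.5 + 1 + 4.5 = 39 weeks.
After the first batch: Gamma(4 + 262, 1 + 39) = Gamma(266, 40).
Total count: 26 + 22 + 43 + 1 + 20 + 24 + 19 + 16 = 171.
Total exposure: 7 + 5 + 7 + 1 + 3 + 3 + 6 + 2 = 34 weeks.
After the second batch: Gamma(266 + 171, 40 + 34) = Gamma(437, 74).
Posterior mean = α'/β' = 437/74.

437/74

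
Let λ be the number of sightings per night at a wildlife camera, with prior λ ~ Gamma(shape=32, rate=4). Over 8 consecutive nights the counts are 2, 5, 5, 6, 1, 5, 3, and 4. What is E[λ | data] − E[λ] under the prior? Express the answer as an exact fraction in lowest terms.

Total count: 2 + 5 + 5 + 6 + 1 + 5 + 3 + 4 = 31.
Total exposure: 8 nights.
Gamma(α, β) with Poisson data over total exposure Σt gives posterior Gamma(α+Σx, β+Σt) = Gamma(63, 12).
Posterior mean = 63/12 = 21/4; prior mean = 32/4 = 8. Difference = 21/4 − 8 = -11/4.

-11/4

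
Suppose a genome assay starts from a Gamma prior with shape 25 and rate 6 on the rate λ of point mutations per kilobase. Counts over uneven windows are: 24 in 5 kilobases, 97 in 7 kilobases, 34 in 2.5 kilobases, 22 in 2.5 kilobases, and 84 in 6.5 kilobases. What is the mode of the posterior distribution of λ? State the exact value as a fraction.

Total count: 24 + 97 + 34 + 22 + 84 = 261.
Total exposure: 5 + 7 + 2.5 + 2.5 + 6.5 = 23.5 kilobases.
The Gamma prior is conjugate for the Poisson rate, so λ | data ~ Gamma(25+261, 6+23.5) = Gamma(286, 59/2).
Posterior mode = (α'−1)/β' = 285/(59/2) = 570/59.

570/59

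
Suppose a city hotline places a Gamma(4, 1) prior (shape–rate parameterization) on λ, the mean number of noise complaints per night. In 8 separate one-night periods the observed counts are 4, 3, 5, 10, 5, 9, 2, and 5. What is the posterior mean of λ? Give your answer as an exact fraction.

Total count: 4 + 3 + 5 + 10 + 5 + 9 + 2 + 5 = 43.
Total exposure: 8 nights.
By Gamma–Poisson conjugacy, the posterior is Gamma(α + Σx, β + Σt) = Gamma(4 + 43, 1 + 8) = Gamma(47, 9).
Posterior mean = α'/β' = 47/9.

47/9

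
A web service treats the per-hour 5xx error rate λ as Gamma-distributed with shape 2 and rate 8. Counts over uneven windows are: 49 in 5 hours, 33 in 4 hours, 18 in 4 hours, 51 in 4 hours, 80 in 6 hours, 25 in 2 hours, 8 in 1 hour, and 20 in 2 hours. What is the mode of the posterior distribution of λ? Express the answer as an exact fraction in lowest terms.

Total count: 49 + 33 + 18 + 51 + 80 + 25 + 8 + 20 = 284.
Total exposure: 5 + 4 + 4 + 4 + 6 + 2 + 1 + 2 = 28 hours.
By Gamma–Poisson conjugacy, the posterior is Gamma(α + Σx, β + Σt) = Gamma(2 + 284, 8 + 28) = Gamma(286, 36).
Posterior mode = (α'−1)/β' = 285/36 = 95/12.

95/12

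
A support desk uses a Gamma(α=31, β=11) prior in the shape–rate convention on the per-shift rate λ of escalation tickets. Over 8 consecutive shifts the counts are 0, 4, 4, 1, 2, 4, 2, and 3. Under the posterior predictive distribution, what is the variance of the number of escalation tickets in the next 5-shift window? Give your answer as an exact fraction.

6120/361

Total count: 0 + 4 + 4 + 1 + 2 + 4 + 2 + 3 = 20.
Total exposure: 8 shifts.
Conjugate update: add total count to the shape and total exposure to the rate, giving Gamma(51, 19).
The posterior predictive for a window of length T is Negative Binomial with variance T·α'·(β'+T)/β'² = 5·51·24/361 = 6120/361.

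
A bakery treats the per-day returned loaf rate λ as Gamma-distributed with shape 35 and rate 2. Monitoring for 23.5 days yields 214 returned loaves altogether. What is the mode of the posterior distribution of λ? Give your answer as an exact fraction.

Total count 214 over total exposure 23.5 days.
By Gamma–Poisson conjugacy, the posterior is Gamma(α + Σx, β + Σt) = Gamma(35 + 214, 2 + 23.5) = Gamma(249, 51/2).
Posterior mode = (α'−1)/β' = 248/(51/2) = 496/51.

496/51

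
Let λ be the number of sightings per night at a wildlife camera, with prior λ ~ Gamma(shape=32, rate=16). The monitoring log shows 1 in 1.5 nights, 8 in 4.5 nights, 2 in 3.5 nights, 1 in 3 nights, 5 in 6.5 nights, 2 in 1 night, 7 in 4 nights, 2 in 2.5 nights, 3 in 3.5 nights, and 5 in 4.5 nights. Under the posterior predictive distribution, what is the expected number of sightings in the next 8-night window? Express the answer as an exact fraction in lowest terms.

1088/101

Total count: 1 + 8 + 2 + 1 + 5 + 2 + 7 + 2 + 3 + 5 = 36.
Total exposure: 1.5 + 4.5 + 3.5 + 3 + 6.5 + 1 + 4 + 2.5 + 3.5 + 4.5 = 34.5 nights.
By Gamma–Poisson conjugacy, the posterior is Gamma(α + Σx, β + Σt) = Gamma(32 + 36, 16 + 34.5) = Gamma(68, 101/2).
Predictive mean over an 8-night window = T·E[λ|data] = 8·68/(101/2) = 1088/101.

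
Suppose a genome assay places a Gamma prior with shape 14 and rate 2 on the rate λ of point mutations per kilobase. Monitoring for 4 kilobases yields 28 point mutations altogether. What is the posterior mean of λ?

Total count 28 over total exposure 4 kilobases.
The Gamma prior is conjugate for the Poisson rate, so λ | data ~ Gamma(14+28, 2+4) = Gamma(42, 6).
Posterior mean = α'/β' = 42/6 = 7.

7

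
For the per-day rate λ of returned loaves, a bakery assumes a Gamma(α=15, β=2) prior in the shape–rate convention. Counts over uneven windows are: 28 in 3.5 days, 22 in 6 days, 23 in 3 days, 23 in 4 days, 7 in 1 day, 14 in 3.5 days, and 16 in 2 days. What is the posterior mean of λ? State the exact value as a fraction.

Total count: 28 + 22 + 23 + 23 + 7 + 14 + 16 = 133.
Total exposure: 3.5 + 6 + 3 + 4 + 1 + 3.5 + 2 = 23 days.
Gamma(α, β) with Poisson data over total exposure Σt gives posterior Gamma(α+Σx, β+Σt) = Gamma(148, 25).
Posterior mean = α'/β' = 148/25.

148/25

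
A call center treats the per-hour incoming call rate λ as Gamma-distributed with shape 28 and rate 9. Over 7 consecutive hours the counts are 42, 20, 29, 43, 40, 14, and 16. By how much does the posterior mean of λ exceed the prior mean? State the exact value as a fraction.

Total count: 42 + 20 + 29 + 43 + 40 + 14 + 16 = 204.
Total exposure: 7 hours.
Conjugate update: add total count to the shape and total exposure to the rate, giving Gamma(232, 16).
Posterior mean = 232/16 = 29/2; prior mean = 28/9 = 28/9. Difference = 29/2 − 28/9 = 205/18.

205/18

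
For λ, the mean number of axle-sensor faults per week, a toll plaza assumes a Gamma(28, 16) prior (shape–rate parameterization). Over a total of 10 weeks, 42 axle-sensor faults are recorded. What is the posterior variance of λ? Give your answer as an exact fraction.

Total count 42 over total exposure 10 weeks.
The Gamma prior is conjugate for the Poisson rate, so λ | data ~ Gamma(28+42, 16+10) = Gamma(70, 26).
Posterior variance = α'/β'² = 70/676 = 35/338.

35/338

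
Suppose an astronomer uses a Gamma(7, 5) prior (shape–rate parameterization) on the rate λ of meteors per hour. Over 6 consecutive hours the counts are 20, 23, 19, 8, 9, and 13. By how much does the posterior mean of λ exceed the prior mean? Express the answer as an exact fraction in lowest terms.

38/5

Total count: 20 + 23 + 19 + 8 + 9 + 13 = 92.
Total exposure: 6 hours.
Posterior: α' = 7 + 92 = 99, β' = 5 + 6 = 11.
Posterior mean = 99/11 = 9; prior mean = 7/5 = 7/5. Difference = 9 − 7/5 = 38/5.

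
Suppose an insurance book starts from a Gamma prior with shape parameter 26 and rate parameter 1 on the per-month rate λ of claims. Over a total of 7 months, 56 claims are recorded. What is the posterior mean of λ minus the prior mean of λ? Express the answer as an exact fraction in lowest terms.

-63/4

Total count 56 over total exposure 7 months.
Conjugate update: add total count to the shape and total exposure to the rate, giving Gamma(82, 8).
Posterior mean = 82/8 = 41/4; prior mean = 26/1 = 26. Difference = 41/4 − 26 = -63/4.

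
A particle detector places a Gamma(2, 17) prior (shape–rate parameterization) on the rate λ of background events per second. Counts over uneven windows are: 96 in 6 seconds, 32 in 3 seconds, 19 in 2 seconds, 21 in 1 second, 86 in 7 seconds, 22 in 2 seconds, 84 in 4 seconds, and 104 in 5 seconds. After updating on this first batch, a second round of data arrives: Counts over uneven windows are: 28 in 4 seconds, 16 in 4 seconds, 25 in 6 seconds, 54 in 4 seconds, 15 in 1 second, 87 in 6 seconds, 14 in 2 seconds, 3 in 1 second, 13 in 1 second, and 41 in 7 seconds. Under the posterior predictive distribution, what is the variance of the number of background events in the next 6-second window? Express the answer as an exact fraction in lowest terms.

406908/6889

Total count: 96 + 32 + 19 + 21 + 86 + 22 + 84 + 104 = 464.
Total exposure: 6 + 3 + 2 + 1 + 7 + 2 + 4 + 5 = 30 seconds.
After the first batch: Gamma(2 + 464, 17 + 30) = Gamma(466, 47).
Total count: 28 + 16 + 25 + 54 + 15 + 87 + 14 + 3 + 13 + 41 = 296.
Total exposure: 4 + 4 + 6 + 4 + 1 + 6 + 2 + 1 + 1 + 7 = 36 seconds.
After the second batch: Gamma(466 + 296, 47 + 36) = Gamma(762, 83).
The posterior predictive for a window of length T is Negative Binomial with variance T·α'·(β'+T)/β'² = 6·762·89/6889 = 406908/6889.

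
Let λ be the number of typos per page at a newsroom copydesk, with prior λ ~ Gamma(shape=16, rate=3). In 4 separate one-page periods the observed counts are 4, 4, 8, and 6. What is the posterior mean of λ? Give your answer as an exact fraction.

38/7

Total count: 4 + 4 + 8 + 6 = 22.
Total exposure: 4 pages.
Conjugate update: add total count to the shape and total exposure to the rate, giving Gamma(38, 7).
Posterior mean = α'/β' = 38/7.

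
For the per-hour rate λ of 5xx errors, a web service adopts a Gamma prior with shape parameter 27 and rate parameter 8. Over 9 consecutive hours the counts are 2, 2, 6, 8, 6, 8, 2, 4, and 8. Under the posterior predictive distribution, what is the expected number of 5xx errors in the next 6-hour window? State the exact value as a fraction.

Total count: 2 + 2 + 6 + 8 + 6 + 8 + 2 + 4 + 8 = 46.
Total exposure: 9 hours.
By Gamma–Poisson conjugacy, the posterior is Gamma(α + Σx, β + Σt) = Gamma(27 + 46, 8 + 9) = Gamma(73, 17).
Predictive mean over a 6-hour window = T·E[λ|data] = 6·73/17 = 438/17.

438/17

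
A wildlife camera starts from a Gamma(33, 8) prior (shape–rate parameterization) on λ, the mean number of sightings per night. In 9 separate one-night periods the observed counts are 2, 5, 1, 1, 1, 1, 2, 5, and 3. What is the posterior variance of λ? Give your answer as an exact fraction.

Total count: 2 + 5 + 1 + 1 + 1 + 1 + 2 + 5 + 3 = 21.
Total exposure: 9 nights.
By Gamma–Poisson conjugacy, the posterior is Gamma(α + Σx, β + Σt) = Gamma(33 + 21, 8 + 9) = Gamma(54, 17).
Posterior variance = α'/β'² = 54/289.

54/289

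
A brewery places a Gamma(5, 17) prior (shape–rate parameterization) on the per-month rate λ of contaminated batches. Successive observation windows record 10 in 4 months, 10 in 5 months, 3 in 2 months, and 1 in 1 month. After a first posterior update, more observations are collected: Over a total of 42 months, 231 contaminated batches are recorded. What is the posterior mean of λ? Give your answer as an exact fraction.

Total count: 10 + 10 + 3 + 1 = 24.
Total exposure: 4 + 5 + 2 + 1 = 12 months.
After the first batch: Gamma(5 + 24, 17 + 12) = Gamma(29, 29).
Total count 231 over total exposure 42 months.
After the second batch: Gamma(29 + 231, 29 + 42) = Gamma(260, 71).
Posterior mean = α'/β' = 260/71.

260/71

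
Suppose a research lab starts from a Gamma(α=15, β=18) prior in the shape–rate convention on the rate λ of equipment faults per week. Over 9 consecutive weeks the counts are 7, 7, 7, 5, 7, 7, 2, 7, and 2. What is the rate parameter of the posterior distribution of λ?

27

Total count: 7 + 7 + 7 + 5 + 7 + 7 + 2 + 7 + 2 = 51.
Total exposure: 9 weeks.
By Gamma–Poisson conjugacy, the posterior is Gamma(α + Σx, β + Σt) = Gamma(15 + 51, 18 + 9) = Gamma(66, 27).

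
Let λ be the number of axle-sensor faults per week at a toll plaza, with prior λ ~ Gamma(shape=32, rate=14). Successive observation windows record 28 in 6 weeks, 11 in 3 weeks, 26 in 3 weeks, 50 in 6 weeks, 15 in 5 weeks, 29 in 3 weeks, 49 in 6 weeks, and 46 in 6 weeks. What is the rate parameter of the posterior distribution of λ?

52

Total count: 28 + 11 + 26 + 50 + 15 + 29 + 49 + 46 = 254.
Total exposure: 6 + 3 + 3 + 6 + 5 + 3 + 6 + 6 = 38 weeks.
Conjugate update: add total count to the shape and total exposure to the rate, giving Gamma(286, 52).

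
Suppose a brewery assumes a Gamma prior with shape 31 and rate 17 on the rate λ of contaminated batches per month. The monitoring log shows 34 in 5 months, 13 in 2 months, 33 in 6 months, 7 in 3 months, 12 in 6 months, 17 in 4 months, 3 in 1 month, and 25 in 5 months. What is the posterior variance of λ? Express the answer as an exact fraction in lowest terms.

25/343

Total count: 34 + 13 + 33 + 7 + 12 + 17 + 3 + 25 = 144.
Total exposure: 5 + 2 + 6 + 3 + 6 + 4 + 1 + 5 = 32 months.
By Gamma–Poisson conjugacy, the posterior is Gamma(α + Σx, β + Σt) = Gamma(31 + 144, 17 + 32) = Gamma(175, 49).
Posterior variance = α'/β'² = 175/2401 = 25/343.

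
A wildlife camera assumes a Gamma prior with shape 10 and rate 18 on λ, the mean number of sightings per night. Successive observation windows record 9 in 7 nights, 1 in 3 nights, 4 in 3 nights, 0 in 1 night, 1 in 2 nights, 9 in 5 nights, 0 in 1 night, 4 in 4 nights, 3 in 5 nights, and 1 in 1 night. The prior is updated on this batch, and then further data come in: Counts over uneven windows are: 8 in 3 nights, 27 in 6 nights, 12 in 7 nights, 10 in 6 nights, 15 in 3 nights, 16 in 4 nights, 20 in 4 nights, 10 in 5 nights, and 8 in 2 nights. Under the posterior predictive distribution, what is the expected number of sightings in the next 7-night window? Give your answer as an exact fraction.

Total count: 9 + 1 + 4 + 0 + 1 + 9 + 0 + 4 + 3 + 1 = 32.
Total exposure: 7 + 3 + 3 + 1 + 2 + 5 + 1 + 4 + 5 + 1 = 32 nights.
After the first batch: Gamma(10 + 32, 18 + 32) = Gamma(42, 50).
Total count: 8 + 27 + 12 + 10 + 15 + 16 + 20 + 10 + 8 = 126.
Total exposure: 3 + 6 + 7 + 6 + 3 + 4 + 4 + 5 + 2 = 40 nights.
After the second batch: Gamma(42 + 126, 50 + 40) = Gamma(168, 90).
Predictive mean over a 7-night window = T·E[λ|data] = 7·168/90 = 196/15.

196/15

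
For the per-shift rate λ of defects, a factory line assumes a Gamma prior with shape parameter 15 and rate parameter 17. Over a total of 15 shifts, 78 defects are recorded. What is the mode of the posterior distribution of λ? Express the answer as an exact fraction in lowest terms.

23/8

Total count 78 over total exposure 15 shifts.
Posterior: α' = 15 + 78 = 93, β' = 17 + 15 = 32.
Posterior mode = (α'−1)/β' = 92/32 = 23/8.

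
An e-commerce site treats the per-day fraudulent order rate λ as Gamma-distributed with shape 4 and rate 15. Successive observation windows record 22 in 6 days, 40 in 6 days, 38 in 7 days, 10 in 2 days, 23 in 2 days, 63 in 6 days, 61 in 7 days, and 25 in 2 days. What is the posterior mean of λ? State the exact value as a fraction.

Total count: 22 + 40 + 38 + 10 + 23 + 63 + 61 + 25 = 282.
Total exposure: 6 + 6 + 7 + 2 + 2 + 6 + 7 + 2 = 38 days.
By Gamma–Poisson conjugacy, the posterior is Gamma(α + Σx, β + Σt) = Gamma(4 + 282, 15 + 38) = Gamma(286, 53).
Posterior mean = α'/β' = 286/53.

286/53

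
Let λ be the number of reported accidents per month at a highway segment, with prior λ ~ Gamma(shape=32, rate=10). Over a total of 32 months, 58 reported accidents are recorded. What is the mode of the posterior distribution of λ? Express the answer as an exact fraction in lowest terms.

89/42

Total count 58 over total exposure 32 months.
Gamma(α, β) with Poisson data over total exposure Σt gives posterior Gamma(α+Σx, β+Σt) = Gamma(90, 42).
Posterior mode = (α'−1)/β' = 89/42.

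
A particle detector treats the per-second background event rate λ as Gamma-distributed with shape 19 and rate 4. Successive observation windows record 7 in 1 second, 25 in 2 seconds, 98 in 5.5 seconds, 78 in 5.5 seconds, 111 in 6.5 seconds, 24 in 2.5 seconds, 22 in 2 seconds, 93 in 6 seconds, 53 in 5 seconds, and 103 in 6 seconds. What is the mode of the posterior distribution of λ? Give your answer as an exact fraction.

Total count: 7 + 25 + 98 + 78 + 111 + 24 + 22 + 93 + 53 + 103 = 614.
Total exposure: 1 + 2 + 5.5 + 5.5 + 6.5 + 2.5 + 2 + 6 + 5 + 6 = 42 seconds.
Conjugate update: add total count to the shape and total exposure to the rate, giving Gamma(633, 46).
Posterior mode = (α'−1)/β' = 632/46 = 316/23.

316/23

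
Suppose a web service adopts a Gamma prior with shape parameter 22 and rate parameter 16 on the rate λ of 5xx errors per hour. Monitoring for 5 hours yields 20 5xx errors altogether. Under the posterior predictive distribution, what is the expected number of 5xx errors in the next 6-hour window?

12

Total count 20 over total exposure 5 hours.
Posterior: α' = 22 + 20 = 42, β' = 16 + 5 = 21.
Predictive mean over a 6-hour window = T·E[λ|data] = 6·42/21 = 12.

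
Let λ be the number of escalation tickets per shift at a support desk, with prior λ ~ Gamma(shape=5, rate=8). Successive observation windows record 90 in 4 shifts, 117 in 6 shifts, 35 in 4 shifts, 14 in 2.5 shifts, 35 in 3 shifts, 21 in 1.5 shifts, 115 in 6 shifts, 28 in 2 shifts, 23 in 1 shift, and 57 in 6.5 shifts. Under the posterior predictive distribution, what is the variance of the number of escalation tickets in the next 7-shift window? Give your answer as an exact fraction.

Total count: 90 + 117 + 35 + 14 + 35 + 21 + 115 + 28 + 23 + 57 = 535.
Total exposure: 4 + 6 + 4 + 2.5 + 3 + 1.5 + 6 + 2 + 1 + 6.5 = 36.5 shifts.
The Gamma prior is conjugate for the Poisson rate, so λ | data ~ Gamma(5+535, 8+36.5) = Gamma(540, 89/2).
The posterior predictive for a window of length T is Negative Binomial with variance T·α'·(β'+T)/β'² = 7·540·(103/2)/(7921/4) = 778680/7921.

778680/7921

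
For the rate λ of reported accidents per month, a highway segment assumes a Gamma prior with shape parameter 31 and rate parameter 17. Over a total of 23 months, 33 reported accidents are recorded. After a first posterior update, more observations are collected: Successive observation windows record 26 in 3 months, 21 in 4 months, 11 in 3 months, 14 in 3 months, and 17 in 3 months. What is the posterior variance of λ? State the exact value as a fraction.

153/3136

Total count 33 over total exposure 23 months.
After the first batch: Gamma(31 + 33, 17 + 23) = Gamma(64, 40).
Total count: 26 + 21 + 11 + 14 + 17 = 89.
Total exposure: 3 + 4 + 3 + 3 + 3 = 16 months.
After the second batch: Gamma(64 + 89, 40 + 16) = Gamma(153, 56).
Posterior variance = α'/β'² = 153/3136.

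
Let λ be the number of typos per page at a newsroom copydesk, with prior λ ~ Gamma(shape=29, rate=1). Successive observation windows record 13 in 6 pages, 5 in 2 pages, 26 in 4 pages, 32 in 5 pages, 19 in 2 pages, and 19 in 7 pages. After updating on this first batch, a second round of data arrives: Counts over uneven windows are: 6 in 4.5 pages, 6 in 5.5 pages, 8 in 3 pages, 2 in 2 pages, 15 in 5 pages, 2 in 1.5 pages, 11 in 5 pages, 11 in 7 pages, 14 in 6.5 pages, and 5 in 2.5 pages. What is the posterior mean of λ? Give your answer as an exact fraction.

446/139

Total count: 13 + 5 + 26 + 32 + 19 + 19 = 114.
Total exposure: 6 + 2 + 4 + 5 + 2 + 7 = 26 pages.
After the first batch: Gamma(29 + 114, 1 + 26) = Gamma(143, 27).
Total count: 6 + 6 + 8 + 2 + 15 + 2 + 11 + 11 + 14 + 5 = 80.
Total exposure: 4.5 + 5.5 + 3 + 2 + 5 + 1.5 + 5 + 7 + 6.5 + 2.5 = 42.5 pages.
After the second batch: Gamma(143 + 80, 27 + 42.5) = Gamma(223, 139/2).
Posterior mean = α'/β' = 223/(139/2) = 446/139.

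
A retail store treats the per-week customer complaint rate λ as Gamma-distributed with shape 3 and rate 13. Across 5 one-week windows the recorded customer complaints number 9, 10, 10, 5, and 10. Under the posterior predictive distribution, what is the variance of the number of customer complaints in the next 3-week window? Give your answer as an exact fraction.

Total count: 9 + 10 + 10 + 5 + 10 = 44.
Total exposure: 5 weeks.
By Gamma–Poisson conjugacy, the posterior is Gamma(α + Σx, β + Σt) = Gamma(3 + 44, 13 + 5) = Gamma(47, 18).
The posterior predictive for a window of length T is Negative Binomial with variance T·α'·(β'+T)/β'² = 3·47·21/324 = 329/36.

329/36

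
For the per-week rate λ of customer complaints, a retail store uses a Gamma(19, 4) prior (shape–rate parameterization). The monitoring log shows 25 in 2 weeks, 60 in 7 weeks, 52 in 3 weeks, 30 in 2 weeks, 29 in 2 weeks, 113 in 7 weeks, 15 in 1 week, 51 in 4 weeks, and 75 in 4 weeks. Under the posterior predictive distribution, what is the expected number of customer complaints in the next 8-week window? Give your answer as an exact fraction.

Total count: 25 + 60 + 52 + 30 + 29 + 113 + 15 + 51 + 75 = 450.
Total exposure: 2 + 7 + 3 + 2 + 2 + 7 + 1 + 4 + 4 = 32 weeks.
Posterior: α' = 19 + 450 = 469, β' = 4 + 32 = 36.
Predictive mean over an 8-week window = T·E[λ|data] = 8·469/36 = 938/9.

938/9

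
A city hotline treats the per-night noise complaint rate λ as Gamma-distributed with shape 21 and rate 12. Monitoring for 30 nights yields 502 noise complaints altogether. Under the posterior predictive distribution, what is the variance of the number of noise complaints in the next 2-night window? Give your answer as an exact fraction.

11506/441

Total count 502 over total exposure 30 nights.
Posterior: α' = 21 + 502 = 523, β' = 12 + 30 = 42.
The posterior predictive for a window of length T is Negative Binomial with variance T·α'·(β'+T)/β'² = 2·523·44/1764 = 11506/441.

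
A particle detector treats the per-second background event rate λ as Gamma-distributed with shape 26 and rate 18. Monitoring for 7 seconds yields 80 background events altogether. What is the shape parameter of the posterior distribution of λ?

106

Total count 80 over total exposure 7 seconds.
The Gamma prior is conjugate for the Poisson rate, so λ | data ~ Gamma(26+80, 18+7) = Gamma(106, 25).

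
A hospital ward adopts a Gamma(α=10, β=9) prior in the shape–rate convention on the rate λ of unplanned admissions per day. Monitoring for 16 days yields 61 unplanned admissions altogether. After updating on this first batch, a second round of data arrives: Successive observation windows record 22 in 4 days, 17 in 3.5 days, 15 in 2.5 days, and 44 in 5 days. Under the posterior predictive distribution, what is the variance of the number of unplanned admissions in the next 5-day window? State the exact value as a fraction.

Total count 61 over total exposure 16 days.
After the first batch: Gamma(10 + 61, 9 + 16) = Gamma(71, 25).
Total count: 22 + 17 + 15 + 44 = 98.
Total exposure: 4 + 3.5 + 2.5 + 5 = 15 days.
After the second batch: Gamma(71 + 98, 25 + 15) = Gamma(169, 40).
The posterior predictive for a window of length T is Negative Binomial with variance T·α'·(β'+T)/β'² = 5·169·45/1600 = 1521/64.

1521/64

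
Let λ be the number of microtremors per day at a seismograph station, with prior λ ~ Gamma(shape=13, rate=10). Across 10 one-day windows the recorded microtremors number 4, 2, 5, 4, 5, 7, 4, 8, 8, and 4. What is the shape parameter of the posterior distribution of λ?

Total count: 4 + 2 + 5 + 4 + 5 + 7 + 4 + 8 + 8 + 4 = 51.
Total exposure: 10 days.
The Gamma prior is conjugate for the Poisson rate, so λ | data ~ Gamma(13+51, 10+10) = Gamma(64, 20).

64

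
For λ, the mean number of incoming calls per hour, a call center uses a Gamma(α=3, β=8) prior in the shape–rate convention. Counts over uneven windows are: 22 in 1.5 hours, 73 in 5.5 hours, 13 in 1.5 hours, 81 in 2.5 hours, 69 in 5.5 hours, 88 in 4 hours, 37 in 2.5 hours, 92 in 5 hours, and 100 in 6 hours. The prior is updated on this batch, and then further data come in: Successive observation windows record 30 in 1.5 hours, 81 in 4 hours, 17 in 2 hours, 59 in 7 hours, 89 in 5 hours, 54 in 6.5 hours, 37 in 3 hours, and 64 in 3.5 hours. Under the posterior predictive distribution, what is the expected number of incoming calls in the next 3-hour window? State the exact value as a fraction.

6054/149

Total count: 22 + 73 + 13 + 81 + 69 + 88 + 37 + 92 + 100 = 575.
Total exposure: 1.5 + 5.5 + 1.5 + 2.5 + 5.5 + 4 + 2.5 + 5 + 6 = 34 hours.
After the first batch: Gamma(3 + 575, 8 + 34) = Gamma(578, 42).
Total count: 30 + 81 + 17 + 59 + 89 + 54 + 37 + 64 = 431.
Total exposure: 1.5 + 4 + 2 + 7 + 5 + 6.5 + 3 + 3.5 = 32.5 hours.
After the second batch: Gamma(578 + 431, 42 + 32.5) = Gamma(1009, 149/2).
Predictive mean over a 3-hour window = T·E[λ|data] = 3·1009/(149/2) = 6054/149.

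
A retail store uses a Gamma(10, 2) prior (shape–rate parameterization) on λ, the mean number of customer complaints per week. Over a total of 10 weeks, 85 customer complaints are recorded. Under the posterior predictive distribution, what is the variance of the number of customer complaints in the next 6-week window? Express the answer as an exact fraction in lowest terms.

285/4

Total count 85 over total exposure 10 weeks.
By Gamma–Poisson conjugacy, the posterior is Gamma(α + Σx, β + Σt) = Gamma(10 + 85, 2 + 10) = Gamma(95, 12).
The posterior predictive for a window of length T is Negative Binomial with variance T·α'·(β'+T)/β'² = 6·95·18/144 = 285/4.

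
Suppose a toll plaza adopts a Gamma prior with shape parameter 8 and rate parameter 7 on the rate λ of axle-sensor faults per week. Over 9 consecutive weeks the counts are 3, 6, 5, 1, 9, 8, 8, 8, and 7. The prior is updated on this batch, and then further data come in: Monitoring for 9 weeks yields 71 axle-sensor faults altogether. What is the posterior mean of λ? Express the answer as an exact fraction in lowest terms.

Total count: 3 + 6 + 5 + 1 + 9 + 8 + 8 + 8 + 7 = 55.
Total exposure: 9 weeks.
After the first batch: Gamma(8 + 55, 7 + 9) = Gamma(63, 16).
Total count 71 over total exposure 9 weeks.
After the second batch: Gamma(63 + 71, 16 + 9) = Gamma(134, 25).
Posterior mean = α'/β' = 134/25.

134/25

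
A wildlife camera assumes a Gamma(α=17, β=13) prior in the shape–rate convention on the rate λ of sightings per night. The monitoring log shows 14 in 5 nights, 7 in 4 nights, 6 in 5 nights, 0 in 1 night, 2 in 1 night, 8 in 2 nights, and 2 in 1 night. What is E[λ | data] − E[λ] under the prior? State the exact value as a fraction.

23/52

Total count: 14 + 7 + 6 + 0 + 2 + 8 + 2 = 39.
Total exposure: 5 + 4 + 5 + 1 + 1 + 2 + 1 = 19 nights.
Posterior: α' = 17 + 39 = 56, β' = 13 + 19 = 32.
Posterior mean = 56/32 = 7/4; prior mean = 17/13 = 17/13. Difference = 7/4 − 17/13 = 23/52.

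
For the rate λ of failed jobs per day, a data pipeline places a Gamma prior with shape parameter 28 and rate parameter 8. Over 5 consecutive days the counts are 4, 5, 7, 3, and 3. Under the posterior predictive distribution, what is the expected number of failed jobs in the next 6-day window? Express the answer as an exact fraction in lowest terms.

300/13

Total count: 4 + 5 + 7 + 3 + 3 = 22.
Total exposure: 5 days.
By Gamma–Poisson conjugacy, the posterior is Gamma(α + Σx, β + Σt) = Gamma(28 + 22, 8 + 5) = Gamma(50, 13).
Predictive mean over a 6-day window = T·E[λ|data] = 6·50/13 = 300/13.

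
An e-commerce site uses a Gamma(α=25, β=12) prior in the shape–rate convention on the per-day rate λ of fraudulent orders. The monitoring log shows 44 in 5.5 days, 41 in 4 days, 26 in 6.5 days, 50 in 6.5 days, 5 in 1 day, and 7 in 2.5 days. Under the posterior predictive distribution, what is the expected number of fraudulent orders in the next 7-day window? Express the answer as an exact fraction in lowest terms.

693/19

Total count: 44 + 41 + 26 + 50 + 5 + 7 = 173.
Total exposure: 5.5 + 4 + 6.5 + 6.5 + 1 + 2.5 = 26 days.
The Gamma prior is conjugate for the Poisson rate, so λ | data ~ Gamma(25+173, 12+26) = Gamma(198, 38).
Predictive mean over a 7-day window = T·E[λ|data] = 7·198/38 = 693/19.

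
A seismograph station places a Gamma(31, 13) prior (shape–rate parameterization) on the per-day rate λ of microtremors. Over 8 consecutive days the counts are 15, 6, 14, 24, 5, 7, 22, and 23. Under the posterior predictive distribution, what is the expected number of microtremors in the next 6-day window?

Total count: 15 + 6 + 14 + 24 + 5 + 7 + 22 + 23 = 116.
Total exposure: 8 days.
Posterior: α' = 31 + 116 = 147, β' = 13 + 8 = 21.
Predictive mean over a 6-day window = T·E[λ|data] = 6·147/21 = 42.

42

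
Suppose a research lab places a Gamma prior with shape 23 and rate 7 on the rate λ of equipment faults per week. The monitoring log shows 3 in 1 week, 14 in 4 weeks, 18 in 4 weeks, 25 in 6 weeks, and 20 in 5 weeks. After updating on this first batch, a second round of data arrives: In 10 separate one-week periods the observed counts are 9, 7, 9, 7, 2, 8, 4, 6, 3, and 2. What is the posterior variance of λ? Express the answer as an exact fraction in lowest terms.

160/1369

Total count: 3 + 14 + 18 + 25 + 20 = 80.
Total exposure: 1 + 4 + 4 + 6 + 5 = 20 weeks.
After the first batch: Gamma(23 + 80, 7 + 20) = Gamma(103, 27).
Total count: 9 + 7 + 9 + 7 + 2 + 8 + 4 + 6 + 3 + 2 = 57.
Total exposure: 10 weeks.
After the second batch: Gamma(103 + 57, 27 + 10) = Gamma(160, 37).
Posterior variance = α'/β'² = 160/1369.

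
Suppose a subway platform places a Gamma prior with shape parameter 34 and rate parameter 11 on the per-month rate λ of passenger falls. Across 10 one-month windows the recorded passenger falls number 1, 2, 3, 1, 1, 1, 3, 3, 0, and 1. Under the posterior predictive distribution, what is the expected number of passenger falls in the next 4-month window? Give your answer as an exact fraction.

200/21

Total count: 1 + 2 + 3 + 1 + 1 + 1 + 3 + 3 + 0 + 1 = 16.
Total exposure: 10 months.
Gamma(α, β) with Poisson data over total exposure Σt gives posterior Gamma(α+Σx, β+Σt) = Gamma(50, 21).
Predictive mean over a 4-month window = T·E[λ|data] = 4·50/21 = 200/21.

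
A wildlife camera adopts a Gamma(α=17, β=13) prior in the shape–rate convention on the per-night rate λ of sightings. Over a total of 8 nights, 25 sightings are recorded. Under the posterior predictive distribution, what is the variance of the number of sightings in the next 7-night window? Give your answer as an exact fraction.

Total count 25 over total exposure 8 nights.
Conjugate update: add total count to the shape and total exposure to the rate, giving Gamma(42, 21).
The posterior predictive for a window of length T is Negative Binomial with variance T·α'·(β'+T)/β'² = 7·42·28/441 = 56/3.

56/3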